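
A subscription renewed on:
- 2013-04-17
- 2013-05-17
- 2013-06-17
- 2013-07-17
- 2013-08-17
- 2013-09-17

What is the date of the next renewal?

2013-10-17

Gaps: 30, 31, 30, 31, 31 days — not constant. Every event is on the 17th of the month.
Pattern: the 17th of each month.
October 2013: 2013-10-17.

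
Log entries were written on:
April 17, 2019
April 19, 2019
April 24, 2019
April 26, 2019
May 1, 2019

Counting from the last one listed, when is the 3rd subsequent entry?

May 10, 2019

Every event lands on a Wednesday or Friday (gaps cycle 2, 5, 2, 5).
So the schedule is: every Wednesday and Friday.
The following Friday is May 3, 2019.
The following Wednesday is May 8, 2019.
The following Friday is May 10, 2019.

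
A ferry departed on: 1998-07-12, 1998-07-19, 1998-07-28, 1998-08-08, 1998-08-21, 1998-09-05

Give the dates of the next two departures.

1998-09-22, 1998-10-11

The spacing grows by 2 each time: 7, 9, 11, 13, 15 days.
Next gap: 17 days. 1998-09-05 + 17 days = 1998-09-22.
Next gap: 19 days. 1998-09-22 + 19 days = 1998-10-11.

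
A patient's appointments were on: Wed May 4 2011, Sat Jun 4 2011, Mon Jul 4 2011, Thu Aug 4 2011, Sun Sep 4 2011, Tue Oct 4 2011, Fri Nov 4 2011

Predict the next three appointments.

Each date is the 4th; the gaps (31, 30, 31, 31, 30, 31) track the month lengths.
The rule is the 4th of each month.
December 2011: Sun Dec 4 2011.
January 2012: Wed Jan 4 2012.
Next: February 2012 → Sat Feb 4 2012.

Sun Dec 4 2011, Wed Jan 4 2012, Sat Feb 4 2012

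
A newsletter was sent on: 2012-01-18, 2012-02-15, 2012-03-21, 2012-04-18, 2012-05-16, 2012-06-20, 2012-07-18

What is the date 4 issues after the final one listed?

2012-11-21

Gaps: 28, 35, 28, 28, 35, 28 days — a mix of 28 and 35. Every date is a Wednesday.
Each is the 3rd Wednesday of its month.
August 2012 — 3rd Wednesday is 2012-08-15.
3rd Wednesday of September 2012: 2012-09-19.
October 2012 — 3rd Wednesday is 2012-10-17.
November 2012 — 3rd Wednesday is 2012-11-21.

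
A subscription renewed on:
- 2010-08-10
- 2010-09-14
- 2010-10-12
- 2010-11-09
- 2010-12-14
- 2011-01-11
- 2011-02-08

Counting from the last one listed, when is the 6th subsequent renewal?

2011-08-09

These are Tuesdays at 28- or 35-day spacing (35, 28, 28, 35, 28, 28).
The pattern: 2nd Tuesday of the month.
March 2011 — 2nd Tuesday is 2011-03-08.
2nd Tuesday of April 2011: 2011-04-12.
May 2011 — 2nd Tuesday is 2011-05-10.
June 2011 — 2nd Tuesday is 2011-06-14.
July 2011 — 2nd Tuesday is 2011-07-12.
August 2011 — 2nd Tuesday is 2011-08-09.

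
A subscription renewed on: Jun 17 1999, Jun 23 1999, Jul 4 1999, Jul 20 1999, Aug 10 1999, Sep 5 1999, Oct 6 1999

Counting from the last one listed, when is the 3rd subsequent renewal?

Feb 6 2000

Intervals are 6, 11, 16, 21, 26, 31 days — an arithmetic progression with common difference 5.
Next gap: 36 days. Oct 6 1999 + 36 days = Nov 11 1999.
Next gap: 41 days. Nov 11 1999 + 41 days = Dec 22 1999.
Next gap: 46 days. Dec 22 1999 + 46 days = Feb 6 2000.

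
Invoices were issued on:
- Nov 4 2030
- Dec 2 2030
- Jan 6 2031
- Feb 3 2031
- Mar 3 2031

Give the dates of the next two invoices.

Apr 7 2031, May 5 2031

These are Mondays at 28- or 35-day spacing (28, 35, 28, 28).
The pattern: 1st Monday of the month.
April 2031 — 1st Monday is Apr 7 2031.
1st Monday of May 2031: May 5 2031.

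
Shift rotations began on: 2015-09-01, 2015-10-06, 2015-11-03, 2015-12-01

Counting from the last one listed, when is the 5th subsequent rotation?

2016-05-03

All dates are Tuesdays, 35, 28, 28 days apart.
Specifically, the 1st Tuesday of each month.
January 2016 — 1st Tuesday is 2016-01-05.
1st Tuesday of February 2016: 2016-02-02.
March 2016 — 1st Tuesday is 2016-03-01.
April 2016 — 1st Tuesday is 2016-04-05.
1st Tuesday of May 2016: 2016-05-03.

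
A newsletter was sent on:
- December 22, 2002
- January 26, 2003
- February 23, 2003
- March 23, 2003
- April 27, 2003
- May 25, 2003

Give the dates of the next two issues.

June 22, 2003; July 27, 2003

All dates are Sundays, 35, 28, 28, 35, 28 days apart.
Specifically, the 4th Sunday of each month.
June 2003 — 4th Sunday is June 22, 2003.
4th Sunday of July 2003: July 27, 2003.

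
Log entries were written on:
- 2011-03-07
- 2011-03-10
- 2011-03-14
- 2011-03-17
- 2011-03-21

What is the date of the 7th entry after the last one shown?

Every event lands on a Monday or Thursday (gaps cycle 3, 4, 3, 4).
So the schedule is: every Monday and Thursday.
The following Thursday is 2011-03-24.
The following Monday is 2011-03-28.
The following Thursday is 2011-03-31.
The following Monday is 2011-04-04.
Next Thursday: 2011-04-07.
The following Monday is 2011-04-11.
Next Thursday: 2011-04-14.

2011-04-14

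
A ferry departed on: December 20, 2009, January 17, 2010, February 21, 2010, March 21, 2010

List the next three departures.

April 18, 2010; May 16, 2010; June 20, 2010

All dates are Sundays, 28, 35, 28 days apart.
Specifically, the 3rd Sunday of each month.
April 2010 — 3rd Sunday is April 18, 2010.
May 2010 — 3rd Sunday is May 16, 2010.
3rd Sunday of June 2010: June 20, 2010.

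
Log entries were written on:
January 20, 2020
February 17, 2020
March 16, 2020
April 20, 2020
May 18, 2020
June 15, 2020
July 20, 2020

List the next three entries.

These are Mondays at 28- or 35-day spacing (28, 28, 35, 28, 28, 35).
The pattern: 3rd Monday of the month.
3rd Monday of August 2020: August 17, 2020.
September 2020 — 3rd Monday is September 21, 2020.
October 2020 — 3rd Monday is October 19, 2020.

August 17, 2020; September 21, 2020; October 19, 2020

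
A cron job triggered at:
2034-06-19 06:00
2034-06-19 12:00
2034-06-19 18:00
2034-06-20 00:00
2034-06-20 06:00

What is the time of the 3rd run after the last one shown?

Gaps: 6, 6, 6, 6 hours — each event is 6 hours after the previous one.
2034-06-20 06:00 + 6 h = 2034-06-20 12:00.
2034-06-20 12:00 + 6 h = 2034-06-20 18:00.
2034-06-20 18:00 + 6 h = 2034-06-21 00:00.

2034-06-21 00:00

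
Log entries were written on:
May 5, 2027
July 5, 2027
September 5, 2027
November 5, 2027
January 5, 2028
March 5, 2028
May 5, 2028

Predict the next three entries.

Each date is the 5th; the gaps (61, 62, 61, 61, 60, 61) track the month lengths.
The rule is the 5th of every 2 months.
Next: July 2028 → July 5, 2028.
September 2028: September 5, 2028.
Next: November 2028 → November 5, 2028.

July 5, 2028; September 5, 2028; November 5, 2028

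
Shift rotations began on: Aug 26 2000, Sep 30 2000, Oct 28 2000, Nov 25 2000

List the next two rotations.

Dec 30 2000, Jan 27 2001

All Saturdays; the gaps (35, 28, 28) vary with month length.
This is the last Saturday of each month.
Last Saturday of December 2000: Dec 30 2000.
January 2001 ends with Saturday Jan 27 2001.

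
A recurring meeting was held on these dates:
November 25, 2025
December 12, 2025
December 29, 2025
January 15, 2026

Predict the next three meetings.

February 1, 2026; February 18, 2026; March 7, 2026

The spacing is 17, 17, 17 days — always 17 days.
January 15, 2026 + 17 days = February 1, 2026.
February 1, 2026 + 17 days = February 18, 2026.
February 18, 2026 + 17 days = March 7, 2026.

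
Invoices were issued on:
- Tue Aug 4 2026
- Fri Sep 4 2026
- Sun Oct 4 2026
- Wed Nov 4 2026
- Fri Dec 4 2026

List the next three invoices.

Gaps: 31, 30, 31, 30 days — not constant. Every event is on the 4th of the month.
Pattern: the 4th of each month.
Next: January 2027 → Mon Jan 4 2027.
February 2027: Thu Feb 4 2027.
Next: March 2027 → Thu Mar 4 2027.

Mon Jan 4 2027, Thu Feb 4 2027, Thu Mar 4 2027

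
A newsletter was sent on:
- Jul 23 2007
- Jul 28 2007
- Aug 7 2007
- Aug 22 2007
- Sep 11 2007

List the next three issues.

Oct 6 2007, Nov 5 2007, Dec 10 2007

Gaps: 5, 10, 15, 20 days — each gap is 5 larger than the previous one.
Next gap: 25 days. Sep 11 2007 + 25 days = Oct 6 2007.
Next gap: 30 days. Oct 6 2007 + 30 days = Nov 5 2007.
Next gap: 35 days. Nov 5 2007 + 35 days = Dec 10 2007.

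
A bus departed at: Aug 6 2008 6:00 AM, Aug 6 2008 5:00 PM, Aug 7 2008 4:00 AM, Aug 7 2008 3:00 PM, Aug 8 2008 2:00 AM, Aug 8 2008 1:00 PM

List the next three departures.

Aug 9 2008 12:00 AM, Aug 9 2008 11:00 AM, Aug 9 2008 10:00 PM

Spacing: 11, 11, 11, 11, 11 h — constant 11 h.
Aug 8 2008 1:00 PM + 11 h = Aug 9 2008 12:00 AM.
Aug 9 2008 12:00 AM + 11 h = Aug 9 2008 11:00 AM.
Aug 9 2008 11:00 AM + 11 h = Aug 9 2008 10:00 PM.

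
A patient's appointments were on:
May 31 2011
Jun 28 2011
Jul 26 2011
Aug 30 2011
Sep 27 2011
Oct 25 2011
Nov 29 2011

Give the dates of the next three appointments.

Dec 27 2011, Jan 31 2012, Feb 28 2012

All Tuesdays; the gaps (28, 28, 35, 28, 28, 35) vary with month length.
This is the last Tuesday of each month.
December 2011 ends with Tuesday Dec 27 2011.
Last Tuesday of January 2012: Jan 31 2012.
Last Tuesday of February 2012: Feb 28 2012.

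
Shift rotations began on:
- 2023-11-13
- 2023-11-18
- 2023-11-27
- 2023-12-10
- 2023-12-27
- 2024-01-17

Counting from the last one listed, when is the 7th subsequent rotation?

2024-10-02

Gaps: 5, 9, 13, 17, 21 days — each gap is 4 larger than the previous one.
Next gap: 25 days. 2024-01-17 + 25 days = 2024-02-11.
Next gap: 29 days. 2024-02-11 + 29 days = 2024-03-11.
Next gap: 33 days. 2024-03-11 + 33 days = 2024-04-13.
Next gap: 37 days. 2024-04-13 + 37 days = 2024-05-20.
Next gap: 41 days. 2024-05-20 + 41 days = 2024-06-30.
Next gap: 45 days. 2024-06-30 + 45 days = 2024-08-14.
Next gap: 49 days. 2024-08-14 + 49 days = 2024-10-02.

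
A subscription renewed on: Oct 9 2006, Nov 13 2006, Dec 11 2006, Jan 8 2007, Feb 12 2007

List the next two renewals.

All dates are Mondays, 35, 28, 28, 35 days apart.
Specifically, the 2nd Monday of each month.
2nd Monday of March 2007: Mar 12 2007.
2nd Monday of April 2007: Apr 9 2007.

Mar 12 2007, Apr 9 2007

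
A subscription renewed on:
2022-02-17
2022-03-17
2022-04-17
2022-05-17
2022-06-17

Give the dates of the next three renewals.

2022-07-17, 2022-08-17, 2022-09-17

Each date is the 17th; the gaps (28, 31, 30, 31) track the month lengths.
The rule is the 17th of each month.
Next: July 2022 → 2022-07-17.
Next: August 2022 → 2022-08-17.
Next: September 2022 → 2022-09-17.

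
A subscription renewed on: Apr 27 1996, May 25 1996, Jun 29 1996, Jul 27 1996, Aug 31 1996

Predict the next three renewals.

Sep 28 1996, Oct 26 1996, Nov 30 1996

All Saturdays; the gaps (28, 35, 28, 35) vary with month length.
This is the last Saturday of each month.
Last Saturday of September 1996: Sep 28 1996.
October 1996 ends with Saturday Oct 26 1996.
November 1996 ends with Saturday Nov 30 1996.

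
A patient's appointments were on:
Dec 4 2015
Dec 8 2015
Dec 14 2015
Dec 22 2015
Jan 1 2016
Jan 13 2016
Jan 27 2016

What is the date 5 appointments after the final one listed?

Intervals are 4, 6, 8, 10, 12, 14 days — an arithmetic progression with common difference 2.
Next gap: 16 days. Jan 27 2016 + 16 days = Feb 12 2016.
Next gap: 18 days. Feb 12 2016 + 18 days = Mar 1 2016.
Next gap: 20 days. Mar 1 2016 + 20 days = Mar 21 2016.
Next gap: 22 days. Mar 21 2016 + 22 days = Apr 12 2016.
Next gap: 24 days. Apr 12 2016 + 24 days = May 6 2016.

May 6 2016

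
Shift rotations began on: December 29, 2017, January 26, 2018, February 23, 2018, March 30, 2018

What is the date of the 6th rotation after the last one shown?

September 28, 2018

Every date is a Friday; gaps 28, 28, 35 days.
Each is the last Friday of its month (at least one falls on the 29th or later, ruling out '4th Friday').
Last Friday of April 2018: April 27, 2018.
May 2018 ends with Friday May 25, 2018.
June 2018 ends with Friday June 29, 2018.
July 2018 ends with Friday July 27, 2018.
Last Friday of August 2018: August 31, 2018.
Last Friday of September 2018: September 28, 2018.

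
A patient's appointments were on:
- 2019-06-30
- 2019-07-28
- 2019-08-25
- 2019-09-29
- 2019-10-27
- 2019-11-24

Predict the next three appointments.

Every date is a Sunday; gaps 28, 28, 35, 28, 28 days.
Each is the last Sunday of its month (at least one falls on the 29th or later, ruling out '4th Sunday').
Last Sunday of December 2019: 2019-12-29.
Last Sunday of January 2020: 2020-01-26.
February 2020 ends with Sunday 2020-02-23.

2019-12-29, 2020-01-26, 2020-02-23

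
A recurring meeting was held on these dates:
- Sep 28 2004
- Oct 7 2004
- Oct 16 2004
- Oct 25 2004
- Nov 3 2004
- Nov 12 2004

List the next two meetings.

Gaps between consecutive events: 9, 9, 9, 9, 9 days — a constant 9-day interval.
Nov 12 2004 + 9 days = Nov 21 2004.
Nov 21 2004 + 9 days = Nov 30 2004.

Nov 21 2004, Nov 30 2004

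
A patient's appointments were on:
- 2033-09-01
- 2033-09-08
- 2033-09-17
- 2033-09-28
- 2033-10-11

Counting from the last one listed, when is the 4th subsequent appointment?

2033-12-22

The spacing grows by 2 each time: 7, 9, 11, 13 days.
Next gap: 15 days. 2033-10-11 + 15 days = 2033-10-26.
Next gap: 17 days. 2033-10-26 + 17 days = 2033-11-12.
Next gap: 19 days. 2033-11-12 + 19 days = 2033-12-01.
Next gap: 21 days. 2033-12-01 + 21 days = 2033-12-22.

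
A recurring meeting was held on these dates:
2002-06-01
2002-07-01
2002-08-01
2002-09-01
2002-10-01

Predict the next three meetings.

2002-11-01, 2002-12-01, 2003-01-01

Each date is the 1st; the gaps (30, 31, 31, 30) track the month lengths.
The rule is the 1st of each month.
November 2002: 2002-11-01.
December 2002: 2002-12-01.
Next: January 2003 → 2003-01-01.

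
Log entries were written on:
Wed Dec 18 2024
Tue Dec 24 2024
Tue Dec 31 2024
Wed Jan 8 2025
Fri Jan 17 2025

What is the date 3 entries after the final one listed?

Wed Feb 19 2025

Gaps: 6, 7, 8, 9 days — each gap is 1 larger than the previous one.
Next gap: 10 days. Fri Jan 17 2025 + 10 days = Mon Jan 27 2025.
Next gap: 11 days. Mon Jan 27 2025 + 11 days = Fri Feb 7 2025.
Next gap: 12 days. Fri Feb 7 2025 + 12 days = Wed Feb 19 2025.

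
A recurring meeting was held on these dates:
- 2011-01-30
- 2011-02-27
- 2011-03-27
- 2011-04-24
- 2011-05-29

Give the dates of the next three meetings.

These are Sundays with 28, 28, 28, 35-day gaps.
Each is the final Sunday of its month — 2011-01-30 is past the 28th, so '4th Sunday' doesn't fit.
June 2011 ends with Sunday 2011-06-26.
Last Sunday of July 2011: 2011-07-31.
August 2011 ends with Sunday 2011-08-28.

2011-06-26, 2011-07-31, 2011-08-28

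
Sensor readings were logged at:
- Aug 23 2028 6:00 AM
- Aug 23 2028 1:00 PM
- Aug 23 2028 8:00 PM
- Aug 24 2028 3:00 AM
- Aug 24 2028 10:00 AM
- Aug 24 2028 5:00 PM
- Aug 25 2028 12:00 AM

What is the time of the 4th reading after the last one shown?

Spacing: 7, 7, 7, 7, 7, 7 h — constant 7 h.
Aug 25 2028 12:00 AM + 7 h = Aug 25 2028 7:00 AM.
Aug 25 2028 7:00 AM + 7 h = Aug 25 2028 2:00 PM.
Aug 25 2028 2:00 PM + 7 h = Aug 25 2028 9:00 PM.
Aug 25 2028 9:00 PM + 7 h = Aug 26 2028 4:00 AM.

Aug 26 2028 4:00 AM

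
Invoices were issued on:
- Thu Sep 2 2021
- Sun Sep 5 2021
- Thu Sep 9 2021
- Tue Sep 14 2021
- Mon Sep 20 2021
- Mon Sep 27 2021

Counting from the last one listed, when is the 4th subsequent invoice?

The spacing grows by 1 each time: 3, 4, 5, 6, 7 days.
Next gap: 8 days. Mon Sep 27 2021 + 8 days = Tue Oct 5 2021.
Next gap: 9 days. Tue Oct 5 2021 + 9 days = Thu Oct 14 2021.
Next gap: 10 days. Thu Oct 14 2021 + 10 days = Sun Oct 24 2021.
Next gap: 11 days. Sun Oct 24 2021 + 11 days = Thu Nov 4 2021.

Thu Nov 4 2021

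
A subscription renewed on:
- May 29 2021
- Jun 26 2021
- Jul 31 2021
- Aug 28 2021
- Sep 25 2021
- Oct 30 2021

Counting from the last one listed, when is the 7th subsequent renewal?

These are Saturdays with 28, 35, 28, 28, 35-day gaps.
Each is the final Saturday of its month — May 29 2021 is past the 28th, so '4th Saturday' doesn't fit.
November 2021 ends with Saturday Nov 27 2021.
Last Saturday of December 2021: Dec 25 2021.
Last Saturday of January 2022: Jan 29 2022.
February 2022 ends with Saturday Feb 26 2022.
March 2022 ends with Saturday Mar 26 2022.
April 2022 ends with Saturday Apr 30 2022.
Last Saturday of May 2022: May 28 2022.

May 28 2022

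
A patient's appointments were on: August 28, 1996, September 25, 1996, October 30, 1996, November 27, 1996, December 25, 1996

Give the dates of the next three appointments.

January 29, 1997; February 26, 1997; March 26, 1997

All Wednesdays; the gaps (28, 35, 28, 28) vary with month length.
This is the last Wednesday of each month.
Last Wednesday of January 1997: January 29, 1997.
Last Wednesday of February 1997: February 26, 1997.
Last Wednesday of March 1997: March 26, 1997.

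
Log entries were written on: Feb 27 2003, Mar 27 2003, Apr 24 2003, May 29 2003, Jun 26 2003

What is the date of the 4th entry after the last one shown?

These are Thursdays with 28, 28, 35, 28-day gaps.
Each is the final Thursday of its month — May 29 2003 is past the 28th, so '4th Thursday' doesn't fit.
Last Thursday of July 2003: Jul 31 2003.
Last Thursday of August 2003: Aug 28 2003.
Last Thursday of September 2003: Sep 25 2003.
Last Thursday of October 2003: Oct 30 2003.

Oct 30 2003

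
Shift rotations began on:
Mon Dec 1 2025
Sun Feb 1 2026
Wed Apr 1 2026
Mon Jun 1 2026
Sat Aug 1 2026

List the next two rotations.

Thu Oct 1 2026, Tue Dec 1 2026

Each date is the 1st; the gaps (62, 59, 61, 61) track the month lengths.
The rule is the 1st of every 2 months.
Next: October 2026 → Thu Oct 1 2026.
Next: December 2026 → Tue Dec 1 2026.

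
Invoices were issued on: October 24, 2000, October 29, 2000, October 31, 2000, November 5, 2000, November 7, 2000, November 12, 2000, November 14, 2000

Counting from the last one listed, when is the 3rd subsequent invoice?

Gaps: 5, 2, 5, 2, 5, 2 days — not constant, but cyclic with period 2.
The events fall on every Tuesday and Sunday.
Next Sunday: November 19, 2000.
The following Tuesday is November 21, 2000.
Next Sunday: November 26, 2000.

November 26, 2000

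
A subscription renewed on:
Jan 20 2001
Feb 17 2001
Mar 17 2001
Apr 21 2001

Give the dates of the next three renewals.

May 19 2001, Jun 16 2001, Jul 21 2001

Gaps: 28, 28, 35 days — a mix of 28 and 35. Every date is a Saturday.
Each is the 3rd Saturday of its month.
3rd Saturday of May 2001: May 19 2001.
3rd Saturday of June 2001: Jun 16 2001.
July 2001 — 3rd Saturday is Jul 21 2001.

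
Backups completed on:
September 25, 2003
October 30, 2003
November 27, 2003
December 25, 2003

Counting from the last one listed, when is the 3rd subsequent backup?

Every date is a Thursday; gaps 35, 28, 28 days.
Each is the last Thursday of its month (at least one falls on the 29th or later, ruling out '4th Thursday').
January 2004 ends with Thursday January 29, 2004.
Last Thursday of February 2004: February 26, 2004.
March 2004 ends with Thursday March 25, 2004.

March 25, 2004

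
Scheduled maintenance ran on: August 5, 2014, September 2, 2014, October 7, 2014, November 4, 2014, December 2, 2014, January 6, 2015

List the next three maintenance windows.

Gaps: 28, 35, 28, 28, 35 days — a mix of 28 and 35. Every date is a Tuesday.
Each is the 1st Tuesday of its month.
1st Tuesday of February 2015: February 3, 2015.
1st Tuesday of March 2015: March 3, 2015.
April 2015 — 1st Tuesday is April 7, 2015.

February 3, 2015; March 3, 2015; April 7, 2015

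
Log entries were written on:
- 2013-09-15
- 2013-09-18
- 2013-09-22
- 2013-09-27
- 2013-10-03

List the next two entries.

2013-10-10, 2013-10-18

Gaps: 3, 4, 5, 6 days — each gap is 1 larger than the previous one.
Next gap: 7 days. 2013-10-03 + 7 days = 2013-10-10.
Next gap: 8 days. 2013-10-10 + 8 days = 2013-10-18.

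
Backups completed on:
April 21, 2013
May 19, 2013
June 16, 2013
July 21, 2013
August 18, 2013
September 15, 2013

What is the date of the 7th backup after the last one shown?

April 20, 2014

These are Sundays at 28- or 35-day spacing (28, 28, 35, 28, 28).
The pattern: 3rd Sunday of the month.
October 2013 — 3rd Sunday is October 20, 2013.
November 2013 — 3rd Sunday is November 17, 2013.
3rd Sunday of December 2013: December 15, 2013.
3rd Sunday of January 2014: January 19, 2014.
February 2014 — 3rd Sunday is February 16, 2014.
March 2014 — 3rd Sunday is March 16, 2014.
3rd Sunday of April 2014: April 20, 2014.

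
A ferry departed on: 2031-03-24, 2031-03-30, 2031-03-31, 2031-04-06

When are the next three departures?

2031-04-07, 2031-04-13, 2031-04-14

The gap pattern 6, 1, 6 repeats every 2 events.
These are the Mondays and Sundays of each week.
Next Monday: 2031-04-07.
The following Sunday is 2031-04-13.
Next Monday: 2031-04-14.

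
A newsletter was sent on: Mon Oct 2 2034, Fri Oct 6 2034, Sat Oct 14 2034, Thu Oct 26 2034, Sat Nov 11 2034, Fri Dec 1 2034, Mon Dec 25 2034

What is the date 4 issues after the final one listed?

Intervals are 4, 8, 12, 16, 20, 24 days — an arithmetic progression with common difference 4.
Next gap: 28 days. Mon Dec 25 2034 + 28 days = Mon Jan 22 2035.
Next gap: 32 days. Mon Jan 22 2035 + 32 days = Fri Feb 23 2035.
Next gap: 36 days. Fri Feb 23 2035 + 36 days = Sat Mar 31 2035.
Next gap: 40 days. Sat Mar 31 2035 + 40 days = Thu May 10 2035.

Thu May 10 2035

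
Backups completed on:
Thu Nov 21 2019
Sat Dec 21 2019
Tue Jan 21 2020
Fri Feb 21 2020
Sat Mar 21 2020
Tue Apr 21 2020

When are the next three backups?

Gaps: 30, 31, 31, 29, 31 days — not constant. Every event is on the 21st of the month.
Pattern: the 21st of each month.
May 2020: Thu May 21 2020.
June 2020: Sun Jun 21 2020.
Next: July 2020 → Tue Jul 21 2020.

Thu May 21 2020, Sun Jun 21 2020, Tue Jul 21 2020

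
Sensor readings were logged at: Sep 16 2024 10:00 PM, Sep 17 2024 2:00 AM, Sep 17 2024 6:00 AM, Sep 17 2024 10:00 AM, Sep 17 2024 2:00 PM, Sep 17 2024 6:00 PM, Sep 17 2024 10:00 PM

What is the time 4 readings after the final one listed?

Spacing: 4, 4, 4, 4, 4, 4 h — constant 4 h.
Sep 17 2024 10:00 PM + 4 h = Sep 18 2024 2:00 AM.
Sep 18 2024 2:00 AM + 4 h = Sep 18 2024 6:00 AM.
Sep 18 2024 6:00 AM + 4 h = Sep 18 2024 10:00 AM.
Sep 18 2024 10:00 AM + 4 h = Sep 18 2024 2:00 PM.

Sep 18 2024 2:00 PM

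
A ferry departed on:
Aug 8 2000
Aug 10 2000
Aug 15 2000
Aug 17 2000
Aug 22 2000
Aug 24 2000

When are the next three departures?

Aug 29 2000, Aug 31 2000, Sep 5 2000

Gaps: 2, 5, 2, 5, 2 days — not constant, but cyclic with period 2.
The events fall on every Tuesday and Thursday.
Next Tuesday: Aug 29 2000.
Next Thursday: Aug 31 2000.
Next Tuesday: Sep 5 2000.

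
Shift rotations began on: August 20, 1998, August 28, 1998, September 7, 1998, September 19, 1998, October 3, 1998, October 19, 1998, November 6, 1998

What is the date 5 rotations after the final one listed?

March 6, 1999

Intervals are 8, 10, 12, 14, 16, 18 days — an arithmetic progression with common difference 2.
Next gap: 20 days. November 6, 1998 + 20 days = November 26, 1998.
Next gap: 22 days. November 26, 1998 + 22 days = December 18, 1998.
Next gap: 24 days. December 18, 1998 + 24 days = January 11, 1999.
Next gap: 26 days. January 11, 1999 + 26 days = February 6, 1999.
Next gap: 28 days. February 6, 1999 + 28 days = March 6, 1999.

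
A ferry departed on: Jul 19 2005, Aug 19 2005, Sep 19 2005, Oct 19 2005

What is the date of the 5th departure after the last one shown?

The day-of-month is always 19 (31, 31, 30 days between events).
So this recurs on the 19th of each month.
November 2005: Nov 19 2005.
December 2005: Dec 19 2005.
Next: January 2006 → Jan 19 2006.
Next: February 2006 → Feb 19 2006.
March 2006: Mar 19 2006.

Mar 19 2006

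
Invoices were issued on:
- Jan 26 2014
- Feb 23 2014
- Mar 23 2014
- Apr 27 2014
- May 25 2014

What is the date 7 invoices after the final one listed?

Dec 28 2014

Gaps: 28, 28, 35, 28 days — a mix of 28 and 35. Every date is a Sunday.
Each is the 4th Sunday of its month.
4th Sunday of June 2014: Jun 22 2014.
July 2014 — 4th Sunday is Jul 27 2014.
August 2014 — 4th Sunday is Aug 24 2014.
September 2014 — 4th Sunday is Sep 28 2014.
October 2014 — 4th Sunday is Oct 26 2014.
November 2014 — 4th Sunday is Nov 23 2014.
4th Sunday of December 2014: Dec 28 2014.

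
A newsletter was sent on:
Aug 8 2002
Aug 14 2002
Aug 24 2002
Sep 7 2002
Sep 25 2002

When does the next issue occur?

Intervals are 6, 10, 14, 18 days — an arithmetic progression with common difference 4.
Next gap: 22 days. Sep 25 2002 + 22 days = Oct 17 2002.

Oct 17 2002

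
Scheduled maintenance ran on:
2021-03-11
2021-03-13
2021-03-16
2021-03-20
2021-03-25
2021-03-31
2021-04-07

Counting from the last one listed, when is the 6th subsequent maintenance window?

Intervals are 2, 3, 4, 5, 6, 7 days — an arithmetic progression with common difference 1.
Next gap: 8 days. 2021-04-07 + 8 days = 2021-04-15.
Next gap: 9 days. 2021-04-15 + 9 days = 2021-04-24.
Next gap: 10 days. 2021-04-24 + 10 days = 2021-05-04.
Next gap: 11 days. 2021-05-04 + 11 days = 2021-05-15.
Next gap: 12 days. 2021-05-15 + 12 days = 2021-05-27.
Next gap: 13 days. 2021-05-27 + 13 days = 2021-06-09.

2021-06-09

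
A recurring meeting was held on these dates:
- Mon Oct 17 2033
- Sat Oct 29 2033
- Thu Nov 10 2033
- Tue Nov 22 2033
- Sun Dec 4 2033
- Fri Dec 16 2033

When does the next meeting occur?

Every event comes 12 days after the last (12, 12, 12, 12, 12).
Fri Dec 16 2033 + 12 days = Wed Dec 28 2033.

Wed Dec 28 2033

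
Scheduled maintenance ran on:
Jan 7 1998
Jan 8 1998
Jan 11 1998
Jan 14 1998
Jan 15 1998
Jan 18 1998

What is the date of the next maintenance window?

Jan 21 1998

Gaps: 1, 3, 3, 1, 3 days — not constant, but cyclic with period 3.
The events fall on every Wednesday, Thursday and Sunday.
The following Wednesday is Jan 21 1998.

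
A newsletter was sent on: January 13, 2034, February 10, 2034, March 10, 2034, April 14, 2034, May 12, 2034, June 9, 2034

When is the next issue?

July 14, 2034

Gaps: 28, 28, 35, 28, 28 days — a mix of 28 and 35. Every date is a Friday.
Each is the 2nd Friday of its month.
July 2034 — 2nd Friday is July 14, 2034.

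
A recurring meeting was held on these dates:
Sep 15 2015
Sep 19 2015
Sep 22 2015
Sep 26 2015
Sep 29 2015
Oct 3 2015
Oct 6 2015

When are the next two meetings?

The gap pattern 4, 3, 4, 3, 4, 3 repeats every 2 events.
These are the Tuesdays and Saturdays of each week.
The following Saturday is Oct 10 2015.
The following Tuesday is Oct 13 2015.

Oct 10 2015, Oct 13 2015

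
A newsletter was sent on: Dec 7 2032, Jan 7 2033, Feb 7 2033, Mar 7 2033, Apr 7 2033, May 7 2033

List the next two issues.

Jun 7 2033, Jul 7 2033

Each date is the 7th; the gaps (31, 31, 28, 31, 30) track the month lengths.
The rule is the 7th of each month.
Next: June 2033 → Jun 7 2033.
July 2033: Jul 7 2033.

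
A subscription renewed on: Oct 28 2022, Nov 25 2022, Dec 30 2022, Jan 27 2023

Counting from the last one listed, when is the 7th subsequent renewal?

Aug 25 2023

These are Fridays with 28, 35, 28-day gaps.
Each is the final Friday of its month — Dec 30 2022 is past the 28th, so '4th Friday' doesn't fit.
February 2023 ends with Friday Feb 24 2023.
Last Friday of March 2023: Mar 31 2023.
April 2023 ends with Friday Apr 28 2023.
May 2023 ends with Friday May 26 2023.
June 2023 ends with Friday Jun 30 2023.
July 2023 ends with Friday Jul 28 2023.
August 2023 ends with Friday Aug 25 2023.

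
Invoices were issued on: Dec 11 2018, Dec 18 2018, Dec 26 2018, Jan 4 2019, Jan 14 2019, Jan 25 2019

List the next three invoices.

Feb 6 2019, Feb 19 2019, Mar 5 2019

Intervals are 7, 8, 9, 10, 11 days — an arithmetic progression with common difference 1.
Next gap: 12 days. Jan 25 2019 + 12 days = Feb 6 2019.
Next gap: 13 days. Feb 6 2019 + 13 days = Feb 19 2019.
Next gap: 14 days. Feb 19 2019 + 14 days = Mar 5 2019.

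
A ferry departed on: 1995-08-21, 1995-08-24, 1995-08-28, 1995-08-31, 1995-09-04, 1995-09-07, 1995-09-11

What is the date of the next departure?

Every event lands on a Monday or Thursday (gaps cycle 3, 4, 3, 4, 3, 4).
So the schedule is: every Monday and Thursday.
The following Thursday is 1995-09-14.

1995-09-14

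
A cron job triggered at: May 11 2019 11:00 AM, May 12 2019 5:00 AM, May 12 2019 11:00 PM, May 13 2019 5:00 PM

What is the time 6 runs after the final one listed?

The interval is a steady 18 hours (18, 18, 18).
May 13 2019 5:00 PM + 18 h = May 14 2019 11:00 AM.
May 14 2019 11:00 AM + 18 h = May 15 2019 5:00 AM.
May 15 2019 5:00 AM + 18 h = May 15 2019 11:00 PM.
May 15 2019 11:00 PM + 18 h = May 16 2019 5:00 PM.
May 16 2019 5:00 PM + 18 h = May 17 2019 11:00 AM.
May 17 2019 11:00 AM + 18 h = May 18 2019 5:00 AM.

May 18 2019 5:00 AM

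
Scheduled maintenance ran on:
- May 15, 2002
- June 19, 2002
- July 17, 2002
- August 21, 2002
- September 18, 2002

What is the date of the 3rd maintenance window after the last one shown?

December 18, 2002

Gaps: 35, 28, 35, 28 days — a mix of 28 and 35. Every date is a Wednesday.
Each is the 3rd Wednesday of its month.
3rd Wednesday of October 2002: October 16, 2002.
3rd Wednesday of November 2002: November 20, 2002.
December 2002 — 3rd Wednesday is December 18, 2002.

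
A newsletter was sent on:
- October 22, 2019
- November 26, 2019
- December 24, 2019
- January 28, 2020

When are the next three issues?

February 25, 2020; March 24, 2020; April 28, 2020

All dates are Tuesdays, 35, 28, 35 days apart.
Specifically, the 4th Tuesday of each month.
4th Tuesday of February 2020: February 25, 2020.
4th Tuesday of March 2020: March 24, 2020.
4th Tuesday of April 2020: April 28, 2020.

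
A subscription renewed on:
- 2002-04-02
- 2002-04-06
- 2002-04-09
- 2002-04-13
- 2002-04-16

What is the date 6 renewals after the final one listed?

2002-05-07

Gaps: 4, 3, 4, 3 days — not constant, but cyclic with period 2.
The events fall on every Tuesday and Saturday.
Next Saturday: 2002-04-20.
The following Tuesday is 2002-04-23.
Next Saturday: 2002-04-27.
Next Tuesday: 2002-04-30.
Next Saturday: 2002-05-04.
The following Tuesday is 2002-05-07.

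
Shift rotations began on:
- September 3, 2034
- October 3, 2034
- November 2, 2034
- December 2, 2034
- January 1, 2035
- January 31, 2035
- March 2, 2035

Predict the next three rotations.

The spacing is 30, 30, 30, 30, 30, 30 days — always 30 days.
March 2, 2035 + 30 days = April 1, 2035.
April 1, 2035 + 30 days = May 1, 2035.
May 1, 2035 + 30 days = May 31, 2035.

April 1, 2035; May 1, 2035; May 31, 2035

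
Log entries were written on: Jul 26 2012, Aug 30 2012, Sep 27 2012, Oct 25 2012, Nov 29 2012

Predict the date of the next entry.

Dec 27 2012

These are Thursdays with 35, 28, 28, 35-day gaps.
Each is the final Thursday of its month — Aug 30 2012 is past the 28th, so '4th Thursday' doesn't fit.
December 2012 ends with Thursday Dec 27 2012.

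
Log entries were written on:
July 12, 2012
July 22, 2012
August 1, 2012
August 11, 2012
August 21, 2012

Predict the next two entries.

Every event comes 10 days after the last (10, 10, 10, 10).
August 21, 2012 + 10 days = August 31, 2012.
August 31, 2012 + 10 days = September 10, 2012.

August 31, 2012; September 10, 2012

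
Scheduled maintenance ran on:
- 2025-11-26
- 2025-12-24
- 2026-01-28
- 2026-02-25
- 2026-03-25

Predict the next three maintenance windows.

2026-04-22, 2026-05-27, 2026-06-24

All dates are Wednesdays, 28, 35, 28, 28 days apart.
Specifically, the 4th Wednesday of each month.
April 2026 — 4th Wednesday is 2026-04-22.
4th Wednesday of May 2026: 2026-05-27.
4th Wednesday of June 2026: 2026-06-24.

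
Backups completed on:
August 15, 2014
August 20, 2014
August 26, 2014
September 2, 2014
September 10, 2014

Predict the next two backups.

September 19, 2014; September 29, 2014

The spacing grows by 1 each time: 5, 6, 7, 8 days.
Next gap: 9 days. September 10, 2014 + 9 days = September 19, 2014.
Next gap: 10 days. September 19, 2014 + 10 days = September 29, 2014.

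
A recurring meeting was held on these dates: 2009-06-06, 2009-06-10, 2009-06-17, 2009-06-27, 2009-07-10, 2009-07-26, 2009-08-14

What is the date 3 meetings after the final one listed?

2009-10-28

Gaps: 4, 7, 10, 13, 16, 19 days — each gap is 3 larger than the previous one.
Next gap: 22 days. 2009-08-14 + 22 days = 2009-09-05.
Next gap: 25 days. 2009-09-05 + 25 days = 2009-09-30.
Next gap: 28 days. 2009-09-30 + 28 days = 2009-10-28.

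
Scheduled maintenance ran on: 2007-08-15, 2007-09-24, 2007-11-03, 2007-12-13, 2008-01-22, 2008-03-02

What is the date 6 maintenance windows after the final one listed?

The spacing is 40, 40, 40, 40, 40 days — always 40 days.
2008-03-02 + 40 days = 2008-04-11.
2008-04-11 + 40 days = 2008-05-21.
2008-05-21 + 40 days = 2008-06-30.
2008-06-30 + 40 days = 2008-08-09.
2008-08-09 + 40 days = 2008-09-18.
2008-09-18 + 40 days = 2008-10-28.

2008-10-28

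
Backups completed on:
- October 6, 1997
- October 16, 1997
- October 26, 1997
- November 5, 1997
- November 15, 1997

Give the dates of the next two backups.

Gaps between consecutive events: 10, 10, 10, 10 days — a constant 10-day interval.
November 15, 1997 + 10 days = November 25, 1997.
November 25, 1997 + 10 days = December 5, 1997.

November 25, 1997; December 5, 1997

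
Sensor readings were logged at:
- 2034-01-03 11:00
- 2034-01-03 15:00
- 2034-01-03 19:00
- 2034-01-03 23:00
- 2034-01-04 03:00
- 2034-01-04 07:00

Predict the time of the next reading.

The interval is a steady 4 hours (4, 4, 4, 4, 4).
2034-01-04 07:00 + 4 h = 2034-01-04 11:00.

2034-01-04 11:00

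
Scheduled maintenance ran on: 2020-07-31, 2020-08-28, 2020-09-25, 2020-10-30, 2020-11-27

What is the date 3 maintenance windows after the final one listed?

These are Fridays with 28, 28, 35, 28-day gaps.
Each is the final Friday of its month — 2020-07-31 is past the 28th, so '4th Friday' doesn't fit.
Last Friday of December 2020: 2020-12-25.
January 2021 ends with Friday 2021-01-29.
February 2021 ends with Friday 2021-02-26.

2021-02-26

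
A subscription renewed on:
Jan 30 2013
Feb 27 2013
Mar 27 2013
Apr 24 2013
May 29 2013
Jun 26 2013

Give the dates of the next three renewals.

These are Wednesdays with 28, 28, 28, 35, 28-day gaps.
Each is the final Wednesday of its month — Jan 30 2013 is past the 28th, so '4th Wednesday' doesn't fit.
Last Wednesday of July 2013: Jul 31 2013.
Last Wednesday of August 2013: Aug 28 2013.
September 2013 ends with Wednesday Sep 25 2013.

Jul 31 2013, Aug 28 2013, Sep 25 2013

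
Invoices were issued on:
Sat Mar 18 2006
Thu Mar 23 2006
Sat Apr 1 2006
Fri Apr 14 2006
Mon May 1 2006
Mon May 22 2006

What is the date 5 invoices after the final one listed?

Intervals are 5, 9, 13, 17, 21 days — an arithmetic progression with common difference 4.
Next gap: 25 days. Mon May 22 2006 + 25 days = Fri Jun 16 2006.
Next gap: 29 days. Fri Jun 16 2006 + 29 days = Sat Jul 15 2006.
Next gap: 33 days. Sat Jul 15 2006 + 33 days = Thu Aug 17 2006.
Next gap: 37 days. Thu Aug 17 2006 + 37 days = Sat Sep 23 2006.
Next gap: 41 days. Sat Sep 23 2006 + 41 days = Fri Nov 3 2006.

Fri Nov 3 2006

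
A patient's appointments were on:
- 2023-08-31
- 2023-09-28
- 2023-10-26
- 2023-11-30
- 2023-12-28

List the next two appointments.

2024-01-25, 2024-02-29

Every date is a Thursday; gaps 28, 28, 35, 28 days.
Each is the last Thursday of its month (at least one falls on the 29th or later, ruling out '4th Thursday').
Last Thursday of January 2024: 2024-01-25.
February 2024 ends with Thursday 2024-02-29.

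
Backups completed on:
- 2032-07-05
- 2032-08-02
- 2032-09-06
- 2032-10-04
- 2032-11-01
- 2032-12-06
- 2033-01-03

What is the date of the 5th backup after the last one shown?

These are Mondays at 28- or 35-day spacing (28, 35, 28, 28, 35, 28).
The pattern: 1st Monday of the month.
1st Monday of February 2033: 2033-02-07.
March 2033 — 1st Monday is 2033-03-07.
April 2033 — 1st Monday is 2033-04-04.
May 2033 — 1st Monday is 2033-05-02.
June 2033 — 1st Monday is 2033-06-06.

2033-06-06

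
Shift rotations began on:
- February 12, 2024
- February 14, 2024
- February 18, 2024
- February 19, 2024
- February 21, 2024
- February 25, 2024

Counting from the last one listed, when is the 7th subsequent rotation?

Gaps: 2, 4, 1, 2, 4 days — not constant, but cyclic with period 3.
The events fall on every Monday, Wednesday and Sunday.
The following Monday is February 26, 2024.
Next Wednesday: February 28, 2024.
The following Sunday is March 3, 2024.
The following Monday is March 4, 2024.
The following Wednesday is March 6, 2024.
Next Sunday: March 10, 2024.
Next Monday: March 11, 2024.

March 11, 2024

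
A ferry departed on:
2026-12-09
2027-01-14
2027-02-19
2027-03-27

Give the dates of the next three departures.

2027-05-02, 2027-06-07, 2027-07-13

The spacing is 36, 36, 36 days — always 36 days.
2027-03-27 + 36 days = 2027-05-02.
2027-05-02 + 36 days = 2027-06-07.
2027-06-07 + 36 days = 2027-07-13.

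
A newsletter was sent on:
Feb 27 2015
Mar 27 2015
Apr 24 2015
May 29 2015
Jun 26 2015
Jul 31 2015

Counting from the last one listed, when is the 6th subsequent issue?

Jan 29 2016

Every date is a Friday; gaps 28, 28, 35, 28, 35 days.
Each is the last Friday of its month (at least one falls on the 29th or later, ruling out '4th Friday').
Last Friday of August 2015: Aug 28 2015.
September 2015 ends with Friday Sep 25 2015.
October 2015 ends with Friday Oct 30 2015.
November 2015 ends with Friday Nov 27 2015.
December 2015 ends with Friday Dec 25 2015.
January 2016 ends with Friday Jan 29 2016.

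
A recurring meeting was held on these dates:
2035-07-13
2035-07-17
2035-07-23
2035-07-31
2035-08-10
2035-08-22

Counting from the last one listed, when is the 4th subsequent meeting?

Intervals are 4, 6, 8, 10, 12 days — an arithmetic progression with common difference 2.
Next gap: 14 days. 2035-08-22 + 14 days = 2035-09-05.
Next gap: 16 days. 2035-09-05 + 16 days = 2035-09-21.
Next gap: 18 days. 2035-09-21 + 18 days = 2035-10-09.
Next gap: 20 days. 2035-10-09 + 20 days = 2035-10-29.

2035-10-29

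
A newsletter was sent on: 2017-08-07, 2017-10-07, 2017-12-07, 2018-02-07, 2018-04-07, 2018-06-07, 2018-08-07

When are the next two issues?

Gaps: 61, 61, 62, 59, 61, 61 days — not constant. Every event is on the 7th of the month.
Pattern: the 7th of every 2 months.
October 2018: 2018-10-07.
December 2018: 2018-12-07.

2018-10-07, 2018-12-07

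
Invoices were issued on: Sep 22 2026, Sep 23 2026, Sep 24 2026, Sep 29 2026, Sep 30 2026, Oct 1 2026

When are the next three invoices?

Every event lands on a Tuesday or Wednesday or Thursday (gaps cycle 1, 1, 5, 1, 1).
So the schedule is: every Tuesday, Wednesday and Thursday.
Next Tuesday: Oct 6 2026.
Next Wednesday: Oct 7 2026.
The following Thursday is Oct 8 2026.

Oct 6 2026, Oct 7 2026, Oct 8 2026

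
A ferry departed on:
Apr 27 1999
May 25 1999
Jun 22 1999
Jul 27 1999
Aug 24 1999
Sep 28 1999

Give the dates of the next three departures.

Oct 26 1999, Nov 23 1999, Dec 28 1999

All dates are Tuesdays, 28, 28, 35, 28, 35 days apart.
Specifically, the 4th Tuesday of each month.
October 1999 — 4th Tuesday is Oct 26 1999.
4th Tuesday of November 1999: Nov 23 1999.
December 1999 — 4th Tuesday is Dec 28 1999.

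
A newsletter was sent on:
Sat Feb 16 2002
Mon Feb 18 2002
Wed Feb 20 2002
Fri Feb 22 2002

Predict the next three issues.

Gaps between consecutive events: 2, 2, 2 days — a constant 2-day interval.
Fri Feb 22 2002 + 2 days = Sun Feb 24 2002.
Sun Feb 24 2002 + 2 days = Tue Feb 26 2002.
Tue Feb 26 2002 + 2 days = Thu Feb 28 2002.

Sun Feb 24 2002, Tue Feb 26 2002, Thu Feb 28 2002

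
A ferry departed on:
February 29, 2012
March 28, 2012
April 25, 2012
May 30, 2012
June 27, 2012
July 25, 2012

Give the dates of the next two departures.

August 29, 2012; September 26, 2012

These are Wednesdays with 28, 28, 35, 28, 28-day gaps.
Each is the final Wednesday of its month — February 29, 2012 is past the 28th, so '4th Wednesday' doesn't fit.
Last Wednesday of August 2012: August 29, 2012.
September 2012 ends with Wednesday September 26, 2012.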